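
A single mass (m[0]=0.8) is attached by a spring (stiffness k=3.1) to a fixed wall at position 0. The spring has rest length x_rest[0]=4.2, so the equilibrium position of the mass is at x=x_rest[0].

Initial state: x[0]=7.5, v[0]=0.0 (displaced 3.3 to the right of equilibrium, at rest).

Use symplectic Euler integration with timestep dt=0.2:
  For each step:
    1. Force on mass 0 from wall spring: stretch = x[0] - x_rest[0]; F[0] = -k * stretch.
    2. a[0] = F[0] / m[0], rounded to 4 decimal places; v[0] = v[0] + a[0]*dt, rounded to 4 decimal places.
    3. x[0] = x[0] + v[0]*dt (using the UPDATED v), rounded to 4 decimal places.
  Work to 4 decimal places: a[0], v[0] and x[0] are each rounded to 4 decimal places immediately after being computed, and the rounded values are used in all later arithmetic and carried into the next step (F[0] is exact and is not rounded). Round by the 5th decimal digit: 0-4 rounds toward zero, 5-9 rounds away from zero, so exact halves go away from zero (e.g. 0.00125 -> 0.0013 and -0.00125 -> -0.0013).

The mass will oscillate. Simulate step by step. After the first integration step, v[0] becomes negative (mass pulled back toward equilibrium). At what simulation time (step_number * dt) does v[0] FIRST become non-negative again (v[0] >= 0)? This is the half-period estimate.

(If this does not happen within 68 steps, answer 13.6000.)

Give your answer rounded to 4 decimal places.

Answer: 1.6000

Derivation:
Step 0: x=[7.5000] v=[0.0000]
Step 1: x=[6.9885] v=[-2.5575]
Step 2: x=[6.0448] v=[-4.7186]
Step 3: x=[4.8151] v=[-6.1483]
Step 4: x=[3.4901] v=[-6.6250]
Step 5: x=[2.2751] v=[-6.0748]
Step 6: x=[1.3585] v=[-4.5830]
Step 7: x=[0.8823] v=[-2.3808]
Step 8: x=[0.9204] v=[0.1904]
First v>=0 after going negative at step 8, time=1.6000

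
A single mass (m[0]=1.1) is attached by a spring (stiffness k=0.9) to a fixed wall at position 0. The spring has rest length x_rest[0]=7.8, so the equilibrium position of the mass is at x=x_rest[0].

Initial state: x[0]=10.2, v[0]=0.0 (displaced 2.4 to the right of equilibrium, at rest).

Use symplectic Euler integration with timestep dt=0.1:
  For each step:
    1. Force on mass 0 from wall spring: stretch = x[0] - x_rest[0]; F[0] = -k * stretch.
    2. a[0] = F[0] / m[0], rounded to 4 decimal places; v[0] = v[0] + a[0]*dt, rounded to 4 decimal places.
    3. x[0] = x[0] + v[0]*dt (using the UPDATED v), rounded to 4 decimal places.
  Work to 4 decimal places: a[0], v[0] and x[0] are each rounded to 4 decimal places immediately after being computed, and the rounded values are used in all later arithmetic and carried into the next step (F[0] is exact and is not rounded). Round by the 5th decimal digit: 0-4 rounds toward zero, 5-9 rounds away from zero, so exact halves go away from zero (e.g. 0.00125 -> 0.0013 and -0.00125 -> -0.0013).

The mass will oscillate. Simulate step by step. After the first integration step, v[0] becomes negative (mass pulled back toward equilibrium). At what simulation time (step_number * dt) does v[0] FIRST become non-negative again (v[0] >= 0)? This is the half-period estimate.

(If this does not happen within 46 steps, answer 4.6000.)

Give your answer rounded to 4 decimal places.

Step 0: x=[10.2000] v=[0.0000]
Step 1: x=[10.1804] v=[-0.1964]
Step 2: x=[10.1413] v=[-0.3912]
Step 3: x=[10.0830] v=[-0.5828]
Step 4: x=[10.0060] v=[-0.7696]
Step 5: x=[9.9110] v=[-0.9501]
Step 6: x=[9.7987] v=[-1.1228]
Step 7: x=[9.6701] v=[-1.2863]
Step 8: x=[9.5262] v=[-1.4393]
Step 9: x=[9.3682] v=[-1.5805]
Step 10: x=[9.1973] v=[-1.7088]
Step 11: x=[9.0150] v=[-1.8231]
Step 12: x=[8.8228] v=[-1.9225]
Step 13: x=[8.6222] v=[-2.0062]
Step 14: x=[8.4149] v=[-2.0735]
Step 15: x=[8.2025] v=[-2.1238]
Step 16: x=[7.9868] v=[-2.1567]
Step 17: x=[7.7696] v=[-2.1720]
Step 18: x=[7.5527] v=[-2.1695]
Step 19: x=[7.3378] v=[-2.1493]
Step 20: x=[7.1267] v=[-2.1115]
Step 21: x=[6.9211] v=[-2.0564]
Step 22: x=[6.7227] v=[-1.9845]
Step 23: x=[6.5331] v=[-1.8964]
Step 24: x=[6.3538] v=[-1.7927]
Step 25: x=[6.1864] v=[-1.6744]
Step 26: x=[6.0322] v=[-1.5424]
Step 27: x=[5.8924] v=[-1.3978]
Step 28: x=[5.7682] v=[-1.2417]
Step 29: x=[5.6607] v=[-1.0755]
Step 30: x=[5.5707] v=[-0.9005]
Step 31: x=[5.4989] v=[-0.7181]
Step 32: x=[5.4459] v=[-0.5298]
Step 33: x=[5.4122] v=[-0.3372]
Step 34: x=[5.3980] v=[-0.1418]
Step 35: x=[5.4035] v=[0.0547]
First v>=0 after going negative at step 35, time=3.5000

Answer: 3.5000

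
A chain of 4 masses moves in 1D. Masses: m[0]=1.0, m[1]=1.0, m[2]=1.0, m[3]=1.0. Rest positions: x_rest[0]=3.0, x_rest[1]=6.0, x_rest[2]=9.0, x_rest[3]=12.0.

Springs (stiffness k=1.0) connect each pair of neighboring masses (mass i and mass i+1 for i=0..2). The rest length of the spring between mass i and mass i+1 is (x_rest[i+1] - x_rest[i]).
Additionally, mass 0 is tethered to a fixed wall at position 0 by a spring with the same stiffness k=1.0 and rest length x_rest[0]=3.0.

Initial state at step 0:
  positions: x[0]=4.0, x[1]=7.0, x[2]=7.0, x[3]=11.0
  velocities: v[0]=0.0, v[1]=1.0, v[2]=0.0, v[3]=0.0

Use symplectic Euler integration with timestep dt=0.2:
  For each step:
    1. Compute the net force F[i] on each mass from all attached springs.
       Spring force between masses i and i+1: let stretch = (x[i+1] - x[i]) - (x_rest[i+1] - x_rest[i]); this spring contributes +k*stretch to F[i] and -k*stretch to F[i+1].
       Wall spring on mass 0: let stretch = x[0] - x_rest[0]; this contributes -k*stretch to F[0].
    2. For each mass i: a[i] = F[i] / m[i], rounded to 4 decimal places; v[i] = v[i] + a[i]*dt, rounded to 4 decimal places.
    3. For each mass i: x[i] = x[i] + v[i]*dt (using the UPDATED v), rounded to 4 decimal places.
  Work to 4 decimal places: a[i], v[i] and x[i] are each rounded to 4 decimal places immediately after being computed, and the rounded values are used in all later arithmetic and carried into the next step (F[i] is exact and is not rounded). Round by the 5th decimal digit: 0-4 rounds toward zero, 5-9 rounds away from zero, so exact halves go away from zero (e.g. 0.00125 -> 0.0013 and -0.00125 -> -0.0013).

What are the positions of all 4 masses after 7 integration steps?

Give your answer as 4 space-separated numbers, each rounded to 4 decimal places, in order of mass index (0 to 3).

Answer: 3.1121 5.7991 9.8302 10.7148

Derivation:
Step 0: x=[4.0000 7.0000 7.0000 11.0000] v=[0.0000 1.0000 0.0000 0.0000]
Step 1: x=[3.9600 7.0800 7.1600 10.9600] v=[-0.2000 0.4000 0.8000 -0.2000]
Step 2: x=[3.8864 7.0384 7.4688 10.8880] v=[-0.3680 -0.2080 1.5440 -0.3600]
Step 3: x=[3.7834 6.8879 7.8972 10.7992] v=[-0.5149 -0.7523 2.1418 -0.4438]
Step 4: x=[3.6533 6.6536 8.4013 10.7144] v=[-0.6507 -1.1713 2.5203 -0.4242]
Step 5: x=[3.4970 6.3692 8.9280 10.6570] v=[-0.7813 -1.4218 2.6334 -0.2868]
Step 6: x=[3.3157 6.0723 9.4215 10.6505] v=[-0.9063 -1.4845 2.4674 -0.0326]
Step 7: x=[3.1121 5.7991 9.8302 10.7148] v=[-1.0181 -1.3660 2.0434 0.3216]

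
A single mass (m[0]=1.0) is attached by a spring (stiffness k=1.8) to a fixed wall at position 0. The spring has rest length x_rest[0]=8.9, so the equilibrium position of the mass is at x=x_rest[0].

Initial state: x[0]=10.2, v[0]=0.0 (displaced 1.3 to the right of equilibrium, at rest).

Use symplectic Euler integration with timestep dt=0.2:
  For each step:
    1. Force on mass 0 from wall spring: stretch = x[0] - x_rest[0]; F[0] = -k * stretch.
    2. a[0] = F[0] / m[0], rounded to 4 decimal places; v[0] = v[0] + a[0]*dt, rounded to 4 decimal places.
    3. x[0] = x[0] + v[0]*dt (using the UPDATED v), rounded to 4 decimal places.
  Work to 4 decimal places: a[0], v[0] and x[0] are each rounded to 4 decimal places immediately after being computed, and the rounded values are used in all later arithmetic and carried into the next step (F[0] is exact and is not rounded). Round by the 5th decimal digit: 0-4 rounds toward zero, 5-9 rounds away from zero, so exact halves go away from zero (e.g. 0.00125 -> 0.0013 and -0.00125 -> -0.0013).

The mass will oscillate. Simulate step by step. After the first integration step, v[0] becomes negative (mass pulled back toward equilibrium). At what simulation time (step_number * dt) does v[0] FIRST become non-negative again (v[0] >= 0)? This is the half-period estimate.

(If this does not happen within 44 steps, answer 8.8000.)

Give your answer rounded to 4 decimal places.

Answer: 2.4000

Derivation:
Step 0: x=[10.2000] v=[0.0000]
Step 1: x=[10.1064] v=[-0.4680]
Step 2: x=[9.9259] v=[-0.9023]
Step 3: x=[9.6716] v=[-1.2716]
Step 4: x=[9.3617] v=[-1.5494]
Step 5: x=[9.0186] v=[-1.7156]
Step 6: x=[8.6669] v=[-1.7583]
Step 7: x=[8.3320] v=[-1.6744]
Step 8: x=[8.0380] v=[-1.4699]
Step 9: x=[7.8061] v=[-1.1596]
Step 10: x=[7.6529] v=[-0.7658]
Step 11: x=[7.5895] v=[-0.3168]
Step 12: x=[7.6205] v=[0.1550]
First v>=0 after going negative at step 12, time=2.4000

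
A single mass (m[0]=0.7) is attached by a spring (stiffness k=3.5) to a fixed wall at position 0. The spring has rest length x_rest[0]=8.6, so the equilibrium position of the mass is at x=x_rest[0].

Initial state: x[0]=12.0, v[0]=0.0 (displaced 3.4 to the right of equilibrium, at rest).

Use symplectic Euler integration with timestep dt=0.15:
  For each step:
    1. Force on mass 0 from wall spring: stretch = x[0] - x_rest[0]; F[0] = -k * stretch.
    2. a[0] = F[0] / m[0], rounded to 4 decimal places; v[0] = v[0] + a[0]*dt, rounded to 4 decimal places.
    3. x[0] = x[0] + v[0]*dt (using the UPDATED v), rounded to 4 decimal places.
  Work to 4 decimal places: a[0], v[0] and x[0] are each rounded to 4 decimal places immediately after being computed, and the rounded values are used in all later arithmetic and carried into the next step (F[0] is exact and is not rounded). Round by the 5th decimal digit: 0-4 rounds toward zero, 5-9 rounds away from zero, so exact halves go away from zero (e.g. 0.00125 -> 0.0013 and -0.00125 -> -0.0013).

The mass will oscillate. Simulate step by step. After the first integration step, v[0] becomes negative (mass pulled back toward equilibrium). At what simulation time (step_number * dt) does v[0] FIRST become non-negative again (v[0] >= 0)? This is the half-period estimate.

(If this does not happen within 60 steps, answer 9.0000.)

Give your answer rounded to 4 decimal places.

Answer: 1.5000

Derivation:
Step 0: x=[12.0000] v=[0.0000]
Step 1: x=[11.6175] v=[-2.5500]
Step 2: x=[10.8955] v=[-4.8131]
Step 3: x=[9.9153] v=[-6.5347]
Step 4: x=[8.7871] v=[-7.5212]
Step 5: x=[7.6379] v=[-7.6615]
Step 6: x=[6.5969] v=[-6.9399]
Step 7: x=[5.7813] v=[-5.4376]
Step 8: x=[5.2828] v=[-3.3236]
Step 9: x=[5.1574] v=[-0.8357]
Step 10: x=[5.4193] v=[1.7463]
First v>=0 after going negative at step 10, time=1.5000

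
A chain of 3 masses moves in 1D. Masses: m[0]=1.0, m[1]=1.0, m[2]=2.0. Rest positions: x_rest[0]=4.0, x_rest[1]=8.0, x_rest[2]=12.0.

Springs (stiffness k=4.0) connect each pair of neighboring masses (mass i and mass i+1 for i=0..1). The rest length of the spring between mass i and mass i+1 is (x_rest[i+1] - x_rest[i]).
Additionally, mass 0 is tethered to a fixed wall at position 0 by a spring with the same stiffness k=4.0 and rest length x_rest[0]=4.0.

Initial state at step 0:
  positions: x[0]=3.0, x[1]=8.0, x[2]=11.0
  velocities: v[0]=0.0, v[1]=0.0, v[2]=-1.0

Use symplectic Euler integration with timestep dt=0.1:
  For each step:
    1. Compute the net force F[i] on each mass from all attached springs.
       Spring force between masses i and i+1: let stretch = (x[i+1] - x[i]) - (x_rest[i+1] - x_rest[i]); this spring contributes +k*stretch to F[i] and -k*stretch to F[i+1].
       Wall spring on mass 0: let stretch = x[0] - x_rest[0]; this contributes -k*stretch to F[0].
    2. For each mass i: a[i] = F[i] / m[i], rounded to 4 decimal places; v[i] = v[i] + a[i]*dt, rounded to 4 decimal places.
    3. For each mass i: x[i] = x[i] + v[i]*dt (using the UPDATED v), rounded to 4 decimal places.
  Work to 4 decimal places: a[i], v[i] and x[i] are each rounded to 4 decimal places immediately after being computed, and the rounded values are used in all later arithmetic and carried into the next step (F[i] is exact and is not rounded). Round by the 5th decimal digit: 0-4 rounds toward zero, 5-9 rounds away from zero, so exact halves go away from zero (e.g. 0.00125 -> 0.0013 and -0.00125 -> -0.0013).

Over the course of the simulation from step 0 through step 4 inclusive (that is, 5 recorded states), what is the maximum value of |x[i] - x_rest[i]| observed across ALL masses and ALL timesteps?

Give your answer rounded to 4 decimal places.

Answer: 1.2090

Derivation:
Step 0: x=[3.0000 8.0000 11.0000] v=[0.0000 0.0000 -1.0000]
Step 1: x=[3.0800 7.9200 10.9200] v=[0.8000 -0.8000 -0.8000]
Step 2: x=[3.2304 7.7664 10.8600] v=[1.5040 -1.5360 -0.6000]
Step 3: x=[3.4330 7.5551 10.8181] v=[2.0262 -2.1130 -0.4187]
Step 4: x=[3.6632 7.3094 10.7910] v=[2.3018 -2.4566 -0.2713]
Max displacement = 1.2090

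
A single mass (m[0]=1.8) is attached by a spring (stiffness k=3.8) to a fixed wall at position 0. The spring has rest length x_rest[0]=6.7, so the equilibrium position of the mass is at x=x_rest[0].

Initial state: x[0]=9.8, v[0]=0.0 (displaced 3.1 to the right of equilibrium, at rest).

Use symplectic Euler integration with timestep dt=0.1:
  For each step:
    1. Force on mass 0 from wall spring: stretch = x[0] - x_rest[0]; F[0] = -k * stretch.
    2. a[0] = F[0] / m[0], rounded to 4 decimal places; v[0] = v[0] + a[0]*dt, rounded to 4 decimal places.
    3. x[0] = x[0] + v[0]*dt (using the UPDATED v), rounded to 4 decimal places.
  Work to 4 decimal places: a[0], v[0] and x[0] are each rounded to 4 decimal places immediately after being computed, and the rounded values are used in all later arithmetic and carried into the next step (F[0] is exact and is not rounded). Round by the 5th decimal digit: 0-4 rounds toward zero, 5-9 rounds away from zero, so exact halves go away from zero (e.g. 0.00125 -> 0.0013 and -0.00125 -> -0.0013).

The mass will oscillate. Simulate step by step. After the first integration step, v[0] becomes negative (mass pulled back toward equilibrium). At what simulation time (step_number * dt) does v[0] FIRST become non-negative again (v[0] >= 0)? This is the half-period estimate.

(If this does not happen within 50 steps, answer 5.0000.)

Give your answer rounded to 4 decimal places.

Step 0: x=[9.8000] v=[0.0000]
Step 1: x=[9.7346] v=[-0.6544]
Step 2: x=[9.6051] v=[-1.2950]
Step 3: x=[9.4143] v=[-1.9083]
Step 4: x=[9.1662] v=[-2.4813]
Step 5: x=[8.8660] v=[-3.0019]
Step 6: x=[8.5201] v=[-3.4592]
Step 7: x=[8.1358] v=[-3.8434]
Step 8: x=[7.7212] v=[-4.1465]
Step 9: x=[7.2850] v=[-4.3621]
Step 10: x=[6.8364] v=[-4.4856]
Step 11: x=[6.3850] v=[-4.5144]
Step 12: x=[5.9402] v=[-4.4479]
Step 13: x=[5.5115] v=[-4.2875]
Step 14: x=[5.1078] v=[-4.0366]
Step 15: x=[4.7378] v=[-3.7005]
Step 16: x=[4.4092] v=[-3.2863]
Step 17: x=[4.1289] v=[-2.8027]
Step 18: x=[3.9029] v=[-2.2599]
Step 19: x=[3.7360] v=[-1.6694]
Step 20: x=[3.6316] v=[-1.0437]
Step 21: x=[3.5920] v=[-0.3959]
Step 22: x=[3.6180] v=[0.2602]
First v>=0 after going negative at step 22, time=2.2000

Answer: 2.2000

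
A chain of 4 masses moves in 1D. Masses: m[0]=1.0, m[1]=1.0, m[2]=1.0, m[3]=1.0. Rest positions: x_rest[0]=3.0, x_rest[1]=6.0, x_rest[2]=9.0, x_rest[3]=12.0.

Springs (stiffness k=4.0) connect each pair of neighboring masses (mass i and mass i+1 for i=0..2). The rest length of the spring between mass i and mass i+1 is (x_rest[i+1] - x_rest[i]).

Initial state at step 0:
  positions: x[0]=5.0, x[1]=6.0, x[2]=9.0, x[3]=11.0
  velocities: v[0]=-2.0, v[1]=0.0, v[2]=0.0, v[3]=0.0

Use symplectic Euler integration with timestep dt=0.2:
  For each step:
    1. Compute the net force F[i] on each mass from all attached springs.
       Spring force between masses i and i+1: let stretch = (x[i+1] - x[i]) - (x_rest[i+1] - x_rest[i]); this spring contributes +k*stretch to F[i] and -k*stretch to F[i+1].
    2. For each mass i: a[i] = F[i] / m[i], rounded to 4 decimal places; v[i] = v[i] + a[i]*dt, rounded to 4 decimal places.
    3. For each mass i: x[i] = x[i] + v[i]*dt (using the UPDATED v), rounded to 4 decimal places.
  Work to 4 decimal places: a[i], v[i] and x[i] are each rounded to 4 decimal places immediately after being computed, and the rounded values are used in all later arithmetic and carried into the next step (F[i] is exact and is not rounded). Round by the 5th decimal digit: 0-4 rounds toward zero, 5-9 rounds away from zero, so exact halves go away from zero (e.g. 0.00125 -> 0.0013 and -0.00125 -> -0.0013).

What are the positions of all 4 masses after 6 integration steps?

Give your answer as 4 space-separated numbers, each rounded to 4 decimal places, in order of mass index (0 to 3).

Answer: 1.4983 5.1459 9.4797 12.4762

Derivation:
Step 0: x=[5.0000 6.0000 9.0000 11.0000] v=[-2.0000 0.0000 0.0000 0.0000]
Step 1: x=[4.2800 6.3200 8.8400 11.1600] v=[-3.6000 1.6000 -0.8000 0.8000]
Step 2: x=[3.4064 6.7168 8.6480 11.4288] v=[-4.3680 1.9840 -0.9600 1.3440]
Step 3: x=[2.5825 6.8929 8.5919 11.7327] v=[-4.1197 0.8806 -0.2803 1.5194]
Step 4: x=[1.9682 6.6512 8.7665 12.0141] v=[-3.0714 -1.2085 0.8731 1.4068]
Step 5: x=[1.6232 5.9987 9.1223 12.2558] v=[-1.7250 -3.2627 1.7789 1.2087]
Step 6: x=[1.4983 5.1459 9.4797 12.4762] v=[-0.6246 -4.2642 1.7868 1.1019]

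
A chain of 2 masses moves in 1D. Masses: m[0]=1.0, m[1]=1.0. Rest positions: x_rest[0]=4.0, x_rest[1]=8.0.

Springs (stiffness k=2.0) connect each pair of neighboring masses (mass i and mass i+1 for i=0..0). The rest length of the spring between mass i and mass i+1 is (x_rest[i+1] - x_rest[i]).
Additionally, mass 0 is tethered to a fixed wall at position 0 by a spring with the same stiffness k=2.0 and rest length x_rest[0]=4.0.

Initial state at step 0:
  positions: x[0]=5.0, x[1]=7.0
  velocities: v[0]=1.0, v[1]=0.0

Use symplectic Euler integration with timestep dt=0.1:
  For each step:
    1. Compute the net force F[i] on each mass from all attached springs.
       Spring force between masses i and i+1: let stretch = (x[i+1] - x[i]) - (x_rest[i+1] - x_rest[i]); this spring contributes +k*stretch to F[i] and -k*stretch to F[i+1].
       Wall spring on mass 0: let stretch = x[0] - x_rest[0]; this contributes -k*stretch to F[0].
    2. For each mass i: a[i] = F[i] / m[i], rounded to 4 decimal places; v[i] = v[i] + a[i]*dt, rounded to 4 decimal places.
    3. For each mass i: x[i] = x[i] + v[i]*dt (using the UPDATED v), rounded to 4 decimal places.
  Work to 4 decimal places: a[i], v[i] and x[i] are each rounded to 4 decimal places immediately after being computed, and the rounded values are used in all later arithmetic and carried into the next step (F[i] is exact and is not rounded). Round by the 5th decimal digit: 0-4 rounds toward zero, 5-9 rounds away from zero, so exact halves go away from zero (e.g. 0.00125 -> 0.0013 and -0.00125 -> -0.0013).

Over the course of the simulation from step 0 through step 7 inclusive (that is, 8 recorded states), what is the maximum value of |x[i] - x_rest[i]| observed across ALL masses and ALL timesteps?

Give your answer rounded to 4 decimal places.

Answer: 1.0400

Derivation:
Step 0: x=[5.0000 7.0000] v=[1.0000 0.0000]
Step 1: x=[5.0400 7.0400] v=[0.4000 0.4000]
Step 2: x=[5.0192 7.1200] v=[-0.2080 0.8000]
Step 3: x=[4.9400 7.2380] v=[-0.7917 1.1798]
Step 4: x=[4.8080 7.3900] v=[-1.3201 1.5202]
Step 5: x=[4.6315 7.5704] v=[-1.7653 1.8038]
Step 6: x=[4.4211 7.7720] v=[-2.1038 2.0160]
Step 7: x=[4.1893 7.9866] v=[-2.3178 2.1458]
Max displacement = 1.0400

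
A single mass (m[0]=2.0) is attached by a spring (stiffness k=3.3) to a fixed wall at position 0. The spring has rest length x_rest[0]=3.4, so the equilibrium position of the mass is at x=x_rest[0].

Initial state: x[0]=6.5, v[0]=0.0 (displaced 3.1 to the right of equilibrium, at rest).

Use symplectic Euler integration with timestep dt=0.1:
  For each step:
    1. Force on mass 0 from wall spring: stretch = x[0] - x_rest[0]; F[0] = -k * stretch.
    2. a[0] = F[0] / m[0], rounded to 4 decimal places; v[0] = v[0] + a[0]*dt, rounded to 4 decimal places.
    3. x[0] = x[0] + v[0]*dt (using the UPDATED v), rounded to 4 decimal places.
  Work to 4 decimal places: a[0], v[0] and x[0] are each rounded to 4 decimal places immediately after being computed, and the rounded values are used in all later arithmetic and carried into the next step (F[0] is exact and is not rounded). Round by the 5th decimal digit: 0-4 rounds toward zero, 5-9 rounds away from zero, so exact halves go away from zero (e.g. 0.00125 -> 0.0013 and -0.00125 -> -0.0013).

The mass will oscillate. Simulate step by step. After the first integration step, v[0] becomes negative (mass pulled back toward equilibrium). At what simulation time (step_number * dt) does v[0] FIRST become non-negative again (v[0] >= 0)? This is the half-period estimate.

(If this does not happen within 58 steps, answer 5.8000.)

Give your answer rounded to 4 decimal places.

Step 0: x=[6.5000] v=[0.0000]
Step 1: x=[6.4489] v=[-0.5115]
Step 2: x=[6.3474] v=[-1.0146]
Step 3: x=[6.1973] v=[-1.5009]
Step 4: x=[6.0011] v=[-1.9625]
Step 5: x=[5.7619] v=[-2.3917]
Step 6: x=[5.4838] v=[-2.7814]
Step 7: x=[5.1713] v=[-3.1252]
Step 8: x=[4.8296] v=[-3.4175]
Step 9: x=[4.4643] v=[-3.6534]
Step 10: x=[4.0814] v=[-3.8290]
Step 11: x=[3.6873] v=[-3.9414]
Step 12: x=[3.2884] v=[-3.9888]
Step 13: x=[2.8914] v=[-3.9704]
Step 14: x=[2.5028] v=[-3.8865]
Step 15: x=[2.1290] v=[-3.7385]
Step 16: x=[1.7761] v=[-3.5288]
Step 17: x=[1.4500] v=[-3.2609]
Step 18: x=[1.1561] v=[-2.9392]
Step 19: x=[0.8992] v=[-2.5690]
Step 20: x=[0.6836] v=[-2.1564]
Step 21: x=[0.5128] v=[-1.7082]
Step 22: x=[0.3896] v=[-1.2318]
Step 23: x=[0.3161] v=[-0.7351]
Step 24: x=[0.2935] v=[-0.2263]
Step 25: x=[0.3221] v=[0.2863]
First v>=0 after going negative at step 25, time=2.5000

Answer: 2.5000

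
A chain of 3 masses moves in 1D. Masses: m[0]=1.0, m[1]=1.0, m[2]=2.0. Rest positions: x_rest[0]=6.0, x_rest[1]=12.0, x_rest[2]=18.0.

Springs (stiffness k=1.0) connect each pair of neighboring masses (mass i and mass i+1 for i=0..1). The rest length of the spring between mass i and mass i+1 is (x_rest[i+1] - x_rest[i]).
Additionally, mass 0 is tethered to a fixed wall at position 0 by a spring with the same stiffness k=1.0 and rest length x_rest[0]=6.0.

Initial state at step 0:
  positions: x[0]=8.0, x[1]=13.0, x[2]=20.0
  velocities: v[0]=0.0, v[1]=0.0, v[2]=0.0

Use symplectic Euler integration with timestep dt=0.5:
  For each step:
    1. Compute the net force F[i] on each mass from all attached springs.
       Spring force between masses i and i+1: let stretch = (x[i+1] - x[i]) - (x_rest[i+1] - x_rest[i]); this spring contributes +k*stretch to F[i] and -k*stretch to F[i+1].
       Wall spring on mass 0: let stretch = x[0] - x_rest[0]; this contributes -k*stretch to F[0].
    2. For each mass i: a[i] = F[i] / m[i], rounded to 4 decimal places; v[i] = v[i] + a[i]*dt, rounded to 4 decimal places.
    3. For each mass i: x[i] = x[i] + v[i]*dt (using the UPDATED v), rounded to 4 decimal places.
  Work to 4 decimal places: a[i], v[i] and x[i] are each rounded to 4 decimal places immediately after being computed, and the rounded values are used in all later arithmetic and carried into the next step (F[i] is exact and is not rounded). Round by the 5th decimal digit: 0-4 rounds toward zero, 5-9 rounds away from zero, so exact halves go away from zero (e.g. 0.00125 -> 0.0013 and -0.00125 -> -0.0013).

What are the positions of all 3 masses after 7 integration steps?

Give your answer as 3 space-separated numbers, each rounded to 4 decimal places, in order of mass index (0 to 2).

Answer: 6.7243 11.4306 18.7136

Derivation:
Step 0: x=[8.0000 13.0000 20.0000] v=[0.0000 0.0000 0.0000]
Step 1: x=[7.2500 13.5000 19.8750] v=[-1.5000 1.0000 -0.2500]
Step 2: x=[6.2500 14.0313 19.7031] v=[-2.0000 1.0625 -0.3438]
Step 3: x=[5.6328 14.0352 19.5722] v=[-1.2344 0.0078 -0.2618]
Step 4: x=[5.7080 13.3228 19.4992] v=[0.1504 -1.4249 -0.1461]
Step 5: x=[6.2599 12.2508 19.4041] v=[1.1038 -2.1441 -0.1902]
Step 6: x=[6.7446 11.4694 19.1648] v=[0.9693 -1.5629 -0.4786]
Step 7: x=[6.7243 11.4306 18.7136] v=[-0.0406 -0.0776 -0.9025]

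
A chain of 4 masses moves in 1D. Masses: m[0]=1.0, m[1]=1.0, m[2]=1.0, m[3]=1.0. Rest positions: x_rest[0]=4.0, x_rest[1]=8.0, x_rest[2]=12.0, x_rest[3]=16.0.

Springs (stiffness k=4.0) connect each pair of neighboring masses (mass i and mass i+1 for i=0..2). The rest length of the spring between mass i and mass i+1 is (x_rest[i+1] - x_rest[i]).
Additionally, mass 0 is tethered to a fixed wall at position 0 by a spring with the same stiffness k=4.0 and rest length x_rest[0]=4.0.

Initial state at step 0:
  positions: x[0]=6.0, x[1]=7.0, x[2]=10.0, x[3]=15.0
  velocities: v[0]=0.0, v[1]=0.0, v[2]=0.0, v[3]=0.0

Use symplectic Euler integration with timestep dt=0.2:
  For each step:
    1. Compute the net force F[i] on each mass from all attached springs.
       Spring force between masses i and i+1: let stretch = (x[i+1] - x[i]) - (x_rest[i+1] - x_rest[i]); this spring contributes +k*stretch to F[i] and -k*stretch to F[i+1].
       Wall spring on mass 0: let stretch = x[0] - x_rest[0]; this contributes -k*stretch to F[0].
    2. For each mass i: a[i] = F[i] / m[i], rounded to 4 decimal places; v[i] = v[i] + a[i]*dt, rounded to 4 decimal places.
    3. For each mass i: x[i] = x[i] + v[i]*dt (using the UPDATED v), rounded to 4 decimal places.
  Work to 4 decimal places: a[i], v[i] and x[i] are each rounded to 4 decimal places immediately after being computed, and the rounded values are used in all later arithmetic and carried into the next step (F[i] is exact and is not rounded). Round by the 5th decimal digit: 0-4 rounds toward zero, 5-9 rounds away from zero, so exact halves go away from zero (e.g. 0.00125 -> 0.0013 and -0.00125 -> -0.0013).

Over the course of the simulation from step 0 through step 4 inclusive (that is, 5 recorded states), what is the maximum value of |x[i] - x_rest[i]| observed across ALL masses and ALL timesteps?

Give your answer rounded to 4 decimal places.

Answer: 2.2251

Derivation:
Step 0: x=[6.0000 7.0000 10.0000 15.0000] v=[0.0000 0.0000 0.0000 0.0000]
Step 1: x=[5.2000 7.3200 10.3200 14.8400] v=[-4.0000 1.6000 1.6000 -0.8000]
Step 2: x=[3.9072 7.7808 10.8832 14.5968] v=[-6.4640 2.3040 2.8160 -1.2160]
Step 3: x=[2.6090 8.1182 11.5442 14.3994] v=[-6.4909 1.6870 3.3050 -0.9869]
Step 4: x=[1.7749 8.1223 12.1139 14.3852] v=[-4.1707 0.0204 2.8484 -0.0711]
Max displacement = 2.2251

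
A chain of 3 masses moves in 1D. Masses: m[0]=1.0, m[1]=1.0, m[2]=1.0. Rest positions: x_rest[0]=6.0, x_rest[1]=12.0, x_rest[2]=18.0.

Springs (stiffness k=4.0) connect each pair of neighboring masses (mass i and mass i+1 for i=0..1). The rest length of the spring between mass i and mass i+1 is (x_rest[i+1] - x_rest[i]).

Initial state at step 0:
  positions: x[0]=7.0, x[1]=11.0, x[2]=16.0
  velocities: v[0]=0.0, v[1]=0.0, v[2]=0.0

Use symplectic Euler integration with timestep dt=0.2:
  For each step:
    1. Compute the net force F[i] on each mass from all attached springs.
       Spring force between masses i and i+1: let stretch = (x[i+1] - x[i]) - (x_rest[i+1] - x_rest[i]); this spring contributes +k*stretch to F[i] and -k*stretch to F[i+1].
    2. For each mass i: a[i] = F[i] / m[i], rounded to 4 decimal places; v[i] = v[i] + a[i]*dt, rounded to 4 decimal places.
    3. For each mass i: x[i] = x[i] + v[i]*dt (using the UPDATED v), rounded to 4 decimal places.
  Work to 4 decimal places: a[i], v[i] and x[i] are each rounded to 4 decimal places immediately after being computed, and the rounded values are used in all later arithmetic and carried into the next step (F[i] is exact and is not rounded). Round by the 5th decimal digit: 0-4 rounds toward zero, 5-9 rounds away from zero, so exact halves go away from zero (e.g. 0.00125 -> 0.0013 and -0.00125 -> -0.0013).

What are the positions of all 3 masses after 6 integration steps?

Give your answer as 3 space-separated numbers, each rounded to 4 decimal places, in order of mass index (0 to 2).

Step 0: x=[7.0000 11.0000 16.0000] v=[0.0000 0.0000 0.0000]
Step 1: x=[6.6800 11.1600 16.1600] v=[-1.6000 0.8000 0.8000]
Step 2: x=[6.1168 11.4032 16.4800] v=[-2.8160 1.2160 1.6000]
Step 3: x=[5.4394 11.6129 16.9477] v=[-3.3869 1.0483 2.3386]
Step 4: x=[4.7898 11.6884 17.5219] v=[-3.2481 0.3773 2.8708]
Step 5: x=[4.2840 11.5934 18.1227] v=[-2.5292 -0.4748 3.0040]
Step 6: x=[3.9877 11.3736 18.6388] v=[-1.4817 -1.0989 2.5806]

Answer: 3.9877 11.3736 18.6388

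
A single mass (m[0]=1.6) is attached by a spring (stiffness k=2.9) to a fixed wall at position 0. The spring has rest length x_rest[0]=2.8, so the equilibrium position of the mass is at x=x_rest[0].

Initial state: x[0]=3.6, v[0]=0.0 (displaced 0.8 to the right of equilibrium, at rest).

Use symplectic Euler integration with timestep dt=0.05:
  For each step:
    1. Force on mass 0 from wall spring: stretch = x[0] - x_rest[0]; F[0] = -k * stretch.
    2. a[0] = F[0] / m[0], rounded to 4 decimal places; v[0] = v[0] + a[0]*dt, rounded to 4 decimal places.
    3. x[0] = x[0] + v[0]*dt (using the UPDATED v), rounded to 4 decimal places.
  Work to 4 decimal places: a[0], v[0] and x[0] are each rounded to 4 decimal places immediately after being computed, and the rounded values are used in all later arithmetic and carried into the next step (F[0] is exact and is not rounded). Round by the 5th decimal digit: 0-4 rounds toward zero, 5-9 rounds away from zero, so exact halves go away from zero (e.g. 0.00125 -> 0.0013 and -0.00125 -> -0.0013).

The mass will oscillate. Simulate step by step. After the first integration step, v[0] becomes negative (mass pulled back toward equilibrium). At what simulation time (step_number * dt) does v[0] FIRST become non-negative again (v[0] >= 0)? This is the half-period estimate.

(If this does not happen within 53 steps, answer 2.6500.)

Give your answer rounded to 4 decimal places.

Step 0: x=[3.6000] v=[0.0000]
Step 1: x=[3.5964] v=[-0.0725]
Step 2: x=[3.5892] v=[-0.1447]
Step 3: x=[3.5784] v=[-0.2162]
Step 4: x=[3.5641] v=[-0.2867]
Step 5: x=[3.5463] v=[-0.3559]
Step 6: x=[3.5251] v=[-0.4235]
Step 7: x=[3.5006] v=[-0.4892]
Step 8: x=[3.4730] v=[-0.5527]
Step 9: x=[3.4423] v=[-0.6137]
Step 10: x=[3.4087] v=[-0.6719]
Step 11: x=[3.3723] v=[-0.7271]
Step 12: x=[3.3334] v=[-0.7790]
Step 13: x=[3.2920] v=[-0.8273]
Step 14: x=[3.2484] v=[-0.8719]
Step 15: x=[3.2028] v=[-0.9125]
Step 16: x=[3.1554] v=[-0.9490]
Step 17: x=[3.1063] v=[-0.9812]
Step 18: x=[3.0559] v=[-1.0090]
Step 19: x=[3.0043] v=[-1.0322]
Step 20: x=[2.9518] v=[-1.0507]
Step 21: x=[2.8986] v=[-1.0645]
Step 22: x=[2.8449] v=[-1.0734]
Step 23: x=[2.7910] v=[-1.0775]
Step 24: x=[2.7372] v=[-1.0767]
Step 25: x=[2.6837] v=[-1.0710]
Step 26: x=[2.6307] v=[-1.0605]
Step 27: x=[2.5784] v=[-1.0452]
Step 28: x=[2.5271] v=[-1.0251]
Step 29: x=[2.4771] v=[-1.0004]
Step 30: x=[2.4285] v=[-0.9711]
Step 31: x=[2.3816] v=[-0.9374]
Step 32: x=[2.3366] v=[-0.8995]
Step 33: x=[2.2937] v=[-0.8575]
Step 34: x=[2.2531] v=[-0.8116]
Step 35: x=[2.2150] v=[-0.7620]
Step 36: x=[2.1796] v=[-0.7090]
Step 37: x=[2.1470] v=[-0.6528]
Step 38: x=[2.1173] v=[-0.5936]
Step 39: x=[2.0907] v=[-0.5317]
Step 40: x=[2.0673] v=[-0.4674]
Step 41: x=[2.0473] v=[-0.4010]
Step 42: x=[2.0307] v=[-0.3328]
Step 43: x=[2.0175] v=[-0.2631]
Step 44: x=[2.0079] v=[-0.1922]
Step 45: x=[2.0019] v=[-0.1204]
Step 46: x=[1.9995] v=[-0.0481]
Step 47: x=[2.0007] v=[0.0244]
First v>=0 after going negative at step 47, time=2.3500

Answer: 2.3500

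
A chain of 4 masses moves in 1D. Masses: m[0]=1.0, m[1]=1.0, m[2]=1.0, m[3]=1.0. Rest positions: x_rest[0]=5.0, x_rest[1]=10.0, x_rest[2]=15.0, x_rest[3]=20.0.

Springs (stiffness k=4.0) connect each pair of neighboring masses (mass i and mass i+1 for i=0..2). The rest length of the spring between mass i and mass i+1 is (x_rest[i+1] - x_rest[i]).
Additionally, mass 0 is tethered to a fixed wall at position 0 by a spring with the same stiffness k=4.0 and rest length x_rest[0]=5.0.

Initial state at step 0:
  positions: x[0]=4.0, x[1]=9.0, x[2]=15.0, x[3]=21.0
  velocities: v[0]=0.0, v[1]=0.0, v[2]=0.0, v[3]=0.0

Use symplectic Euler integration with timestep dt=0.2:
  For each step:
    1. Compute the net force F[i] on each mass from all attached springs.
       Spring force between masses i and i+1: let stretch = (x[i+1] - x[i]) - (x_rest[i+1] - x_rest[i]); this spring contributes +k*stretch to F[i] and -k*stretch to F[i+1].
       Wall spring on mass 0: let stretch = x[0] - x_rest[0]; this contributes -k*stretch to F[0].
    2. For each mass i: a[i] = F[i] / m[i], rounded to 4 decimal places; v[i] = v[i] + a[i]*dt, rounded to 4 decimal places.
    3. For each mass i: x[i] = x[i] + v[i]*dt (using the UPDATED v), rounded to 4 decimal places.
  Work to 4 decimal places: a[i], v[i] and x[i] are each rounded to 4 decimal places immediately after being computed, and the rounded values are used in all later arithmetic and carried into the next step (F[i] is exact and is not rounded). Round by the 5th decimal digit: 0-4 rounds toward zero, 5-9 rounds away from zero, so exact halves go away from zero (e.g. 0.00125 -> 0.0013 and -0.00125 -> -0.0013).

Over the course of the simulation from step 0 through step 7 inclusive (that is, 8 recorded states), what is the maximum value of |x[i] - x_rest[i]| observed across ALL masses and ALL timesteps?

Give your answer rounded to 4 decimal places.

Answer: 1.0131

Derivation:
Step 0: x=[4.0000 9.0000 15.0000 21.0000] v=[0.0000 0.0000 0.0000 0.0000]
Step 1: x=[4.1600 9.1600 15.0000 20.8400] v=[0.8000 0.8000 0.0000 -0.8000]
Step 2: x=[4.4544 9.4544 15.0000 20.5456] v=[1.4720 1.4720 0.0000 -1.4720]
Step 3: x=[4.8361 9.8361 15.0000 20.1639] v=[1.9085 1.9085 0.0000 -1.9085]
Step 4: x=[5.2440 10.2440 15.0000 19.7560] v=[2.0396 2.0396 0.0000 -2.0396]
Step 5: x=[5.6129 10.6129 15.0000 19.3871] v=[1.8444 1.8444 0.0000 -1.8444]
Step 6: x=[5.8837 10.8837 15.0000 19.1163] v=[1.3541 1.3541 0.0000 -1.3541]
Step 7: x=[6.0131 11.0131 15.0000 18.9869] v=[0.6471 0.6471 0.0000 -0.6471]
Max displacement = 1.0131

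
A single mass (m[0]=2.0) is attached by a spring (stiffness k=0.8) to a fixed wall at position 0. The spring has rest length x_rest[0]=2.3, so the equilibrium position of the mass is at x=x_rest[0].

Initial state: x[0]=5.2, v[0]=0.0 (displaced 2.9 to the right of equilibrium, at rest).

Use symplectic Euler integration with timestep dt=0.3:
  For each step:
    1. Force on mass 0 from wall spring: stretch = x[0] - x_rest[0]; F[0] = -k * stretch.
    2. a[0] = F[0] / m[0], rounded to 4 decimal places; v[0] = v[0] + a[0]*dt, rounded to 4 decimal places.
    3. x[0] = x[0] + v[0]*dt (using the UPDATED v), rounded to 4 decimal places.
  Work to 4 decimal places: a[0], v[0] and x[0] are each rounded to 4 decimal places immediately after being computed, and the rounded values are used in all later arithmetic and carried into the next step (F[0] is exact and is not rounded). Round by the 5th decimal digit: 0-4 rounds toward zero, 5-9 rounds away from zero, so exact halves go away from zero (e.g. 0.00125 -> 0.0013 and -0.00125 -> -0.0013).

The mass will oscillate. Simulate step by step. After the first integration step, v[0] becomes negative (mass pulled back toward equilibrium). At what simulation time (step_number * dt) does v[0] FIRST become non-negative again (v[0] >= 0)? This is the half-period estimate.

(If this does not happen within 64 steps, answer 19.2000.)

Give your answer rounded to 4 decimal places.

Step 0: x=[5.2000] v=[0.0000]
Step 1: x=[5.0956] v=[-0.3480]
Step 2: x=[4.8906] v=[-0.6835]
Step 3: x=[4.5923] v=[-0.9944]
Step 4: x=[4.2115] v=[-1.2695]
Step 5: x=[3.7618] v=[-1.4989]
Step 6: x=[3.2595] v=[-1.6743]
Step 7: x=[2.7227] v=[-1.7894]
Step 8: x=[2.1707] v=[-1.8401]
Step 9: x=[1.6233] v=[-1.8246]
Step 10: x=[1.1003] v=[-1.7434]
Step 11: x=[0.6205] v=[-1.5994]
Step 12: x=[0.2011] v=[-1.3979]
Step 13: x=[-0.1427] v=[-1.1460]
Step 14: x=[-0.3986] v=[-0.8529]
Step 15: x=[-0.5573] v=[-0.5291]
Step 16: x=[-0.6132] v=[-0.1862]
Step 17: x=[-0.5642] v=[0.1634]
First v>=0 after going negative at step 17, time=5.1000

Answer: 5.1000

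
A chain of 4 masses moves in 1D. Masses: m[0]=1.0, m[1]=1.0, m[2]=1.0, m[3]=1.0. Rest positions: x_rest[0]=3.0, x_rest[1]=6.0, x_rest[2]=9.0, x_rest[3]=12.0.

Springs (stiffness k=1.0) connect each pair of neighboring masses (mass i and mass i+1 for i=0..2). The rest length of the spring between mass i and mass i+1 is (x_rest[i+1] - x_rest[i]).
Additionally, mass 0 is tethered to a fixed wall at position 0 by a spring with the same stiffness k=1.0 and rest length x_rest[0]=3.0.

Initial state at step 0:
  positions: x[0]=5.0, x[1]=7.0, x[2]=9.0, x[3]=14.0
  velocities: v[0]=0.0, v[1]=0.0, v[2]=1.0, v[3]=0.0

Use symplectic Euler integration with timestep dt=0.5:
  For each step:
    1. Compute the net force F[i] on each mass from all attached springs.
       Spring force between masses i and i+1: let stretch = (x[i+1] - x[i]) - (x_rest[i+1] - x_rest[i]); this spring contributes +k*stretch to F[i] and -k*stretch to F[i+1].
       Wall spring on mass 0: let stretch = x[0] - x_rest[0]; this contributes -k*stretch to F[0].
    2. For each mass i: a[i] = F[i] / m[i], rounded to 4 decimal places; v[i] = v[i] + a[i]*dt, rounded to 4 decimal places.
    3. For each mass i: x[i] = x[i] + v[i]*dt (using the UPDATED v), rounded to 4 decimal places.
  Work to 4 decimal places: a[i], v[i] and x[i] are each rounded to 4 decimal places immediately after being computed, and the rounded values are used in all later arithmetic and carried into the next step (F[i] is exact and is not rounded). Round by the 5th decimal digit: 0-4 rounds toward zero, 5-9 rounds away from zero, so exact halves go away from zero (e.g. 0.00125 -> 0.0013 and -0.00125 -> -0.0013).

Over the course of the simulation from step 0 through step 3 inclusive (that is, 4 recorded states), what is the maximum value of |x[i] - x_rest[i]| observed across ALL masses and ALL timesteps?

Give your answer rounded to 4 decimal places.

Answer: 3.0157

Derivation:
Step 0: x=[5.0000 7.0000 9.0000 14.0000] v=[0.0000 0.0000 1.0000 0.0000]
Step 1: x=[4.2500 7.0000 10.2500 13.5000] v=[-1.5000 0.0000 2.5000 -1.0000]
Step 2: x=[3.1250 7.1250 11.5000 12.9375] v=[-2.2500 0.2500 2.5000 -1.1250]
Step 3: x=[2.2188 7.3438 12.0157 12.7656] v=[-1.8125 0.4375 1.0313 -0.3438]
Max displacement = 3.0157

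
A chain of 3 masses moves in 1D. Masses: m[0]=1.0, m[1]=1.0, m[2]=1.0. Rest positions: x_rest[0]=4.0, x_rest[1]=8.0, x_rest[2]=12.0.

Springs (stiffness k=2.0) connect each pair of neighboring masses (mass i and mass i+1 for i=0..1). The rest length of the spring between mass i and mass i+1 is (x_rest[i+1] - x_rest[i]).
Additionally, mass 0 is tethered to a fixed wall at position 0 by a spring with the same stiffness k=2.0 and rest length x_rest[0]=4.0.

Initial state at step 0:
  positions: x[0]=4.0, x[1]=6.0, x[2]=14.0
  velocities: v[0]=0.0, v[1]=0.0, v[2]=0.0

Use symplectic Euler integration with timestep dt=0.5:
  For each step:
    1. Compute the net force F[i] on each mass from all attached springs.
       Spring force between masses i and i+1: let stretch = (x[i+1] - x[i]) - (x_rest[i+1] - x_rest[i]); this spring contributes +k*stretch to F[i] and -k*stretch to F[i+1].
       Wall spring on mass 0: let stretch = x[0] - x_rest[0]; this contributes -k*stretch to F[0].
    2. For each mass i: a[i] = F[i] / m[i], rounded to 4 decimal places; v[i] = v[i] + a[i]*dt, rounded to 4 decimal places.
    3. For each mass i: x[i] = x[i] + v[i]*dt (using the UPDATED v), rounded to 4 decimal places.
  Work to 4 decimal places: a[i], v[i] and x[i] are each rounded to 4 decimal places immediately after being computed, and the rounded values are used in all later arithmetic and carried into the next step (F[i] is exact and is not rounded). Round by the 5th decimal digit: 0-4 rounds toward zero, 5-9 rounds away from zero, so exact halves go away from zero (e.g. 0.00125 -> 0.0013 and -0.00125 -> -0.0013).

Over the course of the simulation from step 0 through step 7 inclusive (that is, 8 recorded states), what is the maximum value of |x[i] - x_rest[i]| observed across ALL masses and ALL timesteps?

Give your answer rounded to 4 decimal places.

Step 0: x=[4.0000 6.0000 14.0000] v=[0.0000 0.0000 0.0000]
Step 1: x=[3.0000 9.0000 12.0000] v=[-2.0000 6.0000 -4.0000]
Step 2: x=[3.5000 10.5000 10.5000] v=[1.0000 3.0000 -3.0000]
Step 3: x=[5.7500 8.5000 11.0000] v=[4.5000 -4.0000 1.0000]
Step 4: x=[6.5000 6.3750 12.2500] v=[1.5000 -4.2500 2.5000]
Step 5: x=[3.9375 7.2500 12.5625] v=[-5.1250 1.7500 0.6250]
Step 6: x=[1.0625 9.1250 12.2188] v=[-5.7500 3.7500 -0.6875]
Step 7: x=[1.6875 8.5157 12.3282] v=[1.2500 -1.2187 0.2187]
Max displacement = 2.9375

Answer: 2.9375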